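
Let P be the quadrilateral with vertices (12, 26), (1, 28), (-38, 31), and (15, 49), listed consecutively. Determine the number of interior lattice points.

558

By the shoelace formula, twice the signed area is |[12·28 − 1·26] + [1·31 − (-38)·28] + [(-38)·49 − 15·31] + [15·26 − 12·49]| = 1120, so the area is 560.
The number of boundary lattice points is Σ gcd(|Δx|,|Δy|) = gcd(11,2) + gcd(39,3) + gcd(53,18) + gcd(3,23) = 1+3+1+1 = 6.
Pick's theorem gives I = A − B/2 + 1 = 560 − 6/2 + 1 = 558.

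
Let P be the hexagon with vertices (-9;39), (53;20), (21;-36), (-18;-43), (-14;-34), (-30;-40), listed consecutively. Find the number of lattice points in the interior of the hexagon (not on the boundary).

The shoelace formula gives twice the area as |((-9)·20 − 53·39) + (53·(-36) − 21·20) + (21·(-43) − (-18)·(-36)) + ((-18)·(-34) − (-14)·(-43)) + ((-14)·(-40) − (-30)·(-34)) + ((-30)·39 − (-9)·(-40))| = 8106, so the area is 4053.
Summing gcd(|Δx|,|Δy|) over the edges gives the boundary count: gcd(62,19) + gcd(32,56) + gcd(39,7) + gcd(4,9) + gcd(16,6) + gcd(21,79) = 1+8+1+1+2+1 = 14.
By Pick's theorem A = I + B/2 − 1, so I = 4053 − 14/2 + 1 = 4047.

4047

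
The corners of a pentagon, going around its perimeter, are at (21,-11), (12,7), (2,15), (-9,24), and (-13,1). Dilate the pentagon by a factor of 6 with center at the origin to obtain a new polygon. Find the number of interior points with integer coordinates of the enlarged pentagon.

18910

Using the shoelace formula, 2A = |[21·7 − 12·(-11)] + [12·15 − 2·7] + [2·24 − (-9)·15] + [(-9)·1 − (-13)·24] + [(-13)·(-11) − 21·1]| = 1053, so the area is 1053/2.
The number of boundary lattice points is Σ gcd(|Δx|,|Δy|) = gcd(9,18) + gcd(10,8) + gcd(11,9) + gcd(4,23) + gcd(34,12) = 9+2+1+1+2 = 15.
Scaling by 6 multiplies the area by 6² = 36 (so the new area is 18954) and multiplies the boundary lattice-point count by 6, giving 90.
By Pick's theorem, the interior count of the dilated polygon is 18954 − 90/2 + 1 = 18910.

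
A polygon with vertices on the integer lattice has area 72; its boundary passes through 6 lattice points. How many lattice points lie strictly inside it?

Pick's theorem A = I + B/2 − 1 rearranges to I = A − B/2 + 1 = 72 − 6/2 + 1 = 70.

70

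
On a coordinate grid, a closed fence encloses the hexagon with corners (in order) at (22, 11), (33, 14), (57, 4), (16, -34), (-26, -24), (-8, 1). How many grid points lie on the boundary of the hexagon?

The number of boundary lattice points is Σ gcd(|Δx|,|Δy|) = gcd(11,3) + gcd(24,10) + gcd(41,38) + gcd(42,10) + gcd(18,25) + gcd(30,10) = 1+2+1+2+1+10 = 17.

17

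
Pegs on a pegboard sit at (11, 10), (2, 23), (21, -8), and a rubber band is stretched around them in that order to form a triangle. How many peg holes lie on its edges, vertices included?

Summing gcd(|Δx|,|Δy|) over the edges gives the boundary count: gcd(9,13) + gcd(19,31) + gcd(10,18) = 1+1+2 = 4.

4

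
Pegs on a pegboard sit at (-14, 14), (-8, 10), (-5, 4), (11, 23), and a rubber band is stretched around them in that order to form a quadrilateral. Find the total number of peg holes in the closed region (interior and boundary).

158

Using the shoelace formula, 2A = |[(-14)·10 − (-8)·14] + [(-8)·4 − (-5)·10] + [(-5)·23 − 11·4] + [11·14 − (-14)·23]| = 307, so the area is 307/2.
Along each edge there are gcd(|Δx|,|Δy|)+1 lattice points, so counting each shared vertex once the boundary has gcd(6,4) + gcd(3,6) + gcd(16,19) + gcd(25,9) = 2+3+1+1 = 7.
Pick's theorem gives I = A − B/2 + 1 = 307/2 − 7/2 + 1 = 151, so the closed region contains I + B = 151 + 7 = 158 lattice points.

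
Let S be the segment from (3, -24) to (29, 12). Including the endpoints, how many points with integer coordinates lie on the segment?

3

The number of lattice points on a segment between lattice points is gcd(|Δx|,|Δy|) + 1 = gcd(26,36) + 1 = 2 + 1 = 3.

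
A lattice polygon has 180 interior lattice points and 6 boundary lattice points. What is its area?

By Pick's theorem, A = I + B/2 − 1 = 180 + 6/2 − 1 = 182.

182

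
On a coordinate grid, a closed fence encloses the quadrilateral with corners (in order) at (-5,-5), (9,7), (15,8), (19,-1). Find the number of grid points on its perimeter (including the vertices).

Summing gcd(|Δx|,|Δy|) over the edges gives the boundary count: gcd(14,12) + gcd(6,1) + gcd(4,9) + gcd(24,4) = 2+1+1+4 = 8.

8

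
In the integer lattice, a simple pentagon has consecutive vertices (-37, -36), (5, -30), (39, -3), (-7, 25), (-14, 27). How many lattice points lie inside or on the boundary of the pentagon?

2538

By the shoelace formula, twice the signed area is |((-37)·(-30) − 5·(-36)) + (5·(-3) − 39·(-30)) + (39·25 − (-7)·(-3)) + ((-7)·27 − (-14)·25) + ((-14)·(-36) − (-37)·27)| = 5063, so the area is 5063/2.
Summing gcd(|Δx|,|Δy|) over the edges gives the boundary count: gcd(42,6) + gcd(34,27) + gcd(46,28) + gcd(7,2) + gcd(23,63) = 6+1+2+1+1 = 11.
Pick's theorem gives I = A − B/2 + 1 = 5063/2 − 11/2 + 1 = 2527, so the closed region contains I + B = 2527 + 11 = 2538 lattice points.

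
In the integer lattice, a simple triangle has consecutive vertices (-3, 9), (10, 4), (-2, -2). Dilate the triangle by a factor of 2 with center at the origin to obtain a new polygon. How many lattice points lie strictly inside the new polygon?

269

The shoelace formula gives twice the area as |((-3)·4 − 10·9) + (10·(-2) − (-2)·4) + ((-2)·9 − (-3)·(-2))| = 138, so the area is 69.
Along each edge there are gcd(|Δx|,|Δy|)+1 lattice points, so counting each shared vertex once the boundary has gcd(13,5) + gcd(12,6) + gcd(1,11) = 1+6+1 = 8.
Scaling by 2 multiplies the area by 2² = 4 (so the new area is 276) and multiplies the boundary lattice-point count by 2, giving 16.
By Pick's theorem, the interior count of the dilated polygon is 276 − 16/2 + 1 = 269.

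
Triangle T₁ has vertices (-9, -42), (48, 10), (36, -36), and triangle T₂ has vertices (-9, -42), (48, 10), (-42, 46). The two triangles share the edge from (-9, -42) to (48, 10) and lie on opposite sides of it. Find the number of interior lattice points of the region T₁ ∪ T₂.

4349

The union is the simple quadrilateral with vertices (-9, -42), (36, -36), (48, 10), (-42, 46) in order.
By the shoelace formula, twice the signed area is |((-9)·(-36) − 36·(-42)) + (36·10 − 48·(-36)) + (48·46 − (-42)·10) + ((-42)·(-42) − (-9)·46)| = 8730, so the area is 4365.
Summing gcd(|Δx|,|Δy|) over the edges gives the boundary count: gcd(45,6) + gcd(12,46) + gcd(90,36) + gcd(33,88) = 3+2+18+11 = 34.
By Pick's theorem I = A − B/2 + 1 = 4365 − 34/2 + 1 = 4349.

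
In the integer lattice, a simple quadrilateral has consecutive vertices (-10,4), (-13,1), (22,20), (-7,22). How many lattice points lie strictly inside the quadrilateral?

Using the shoelace formula, 2A = |[(-10)·1 − (-13)·4] + [(-13)·20 − 22·1] + [22·22 − (-7)·20] + [(-7)·4 − (-10)·22]| = 576, so the area is 288.
Along each edge there are gcd(|Δx|,|Δy|)+1 lattice points, so counting each shared vertex once the boundary has gcd(3,3) + gcd(35,19) + gcd(29,2) + gcd(3,18) = 3+1+1+3 = 8.
Pick's theorem gives I = A − B/2 + 1 = 288 − 8/2 + 1 = 285.

285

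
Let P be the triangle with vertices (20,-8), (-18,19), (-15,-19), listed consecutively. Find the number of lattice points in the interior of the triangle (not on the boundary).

681

Using the shoelace formula, 2A = |[20·19 − (-18)·(-8)] + [(-18)·(-19) − (-15)·19] + [(-15)·(-8) − 20·(-19)]| = 1363, so the area is 1363/2.
Summing gcd(|Δx|,|Δy|) over the edges gives the boundary count: gcd(38,27) + gcd(3,38) + gcd(35,11) = 1+1+1 = 3.
Pick's theorem gives I = A − B/2 + 1 = 1363/2 − 3/2 + 1 = 681.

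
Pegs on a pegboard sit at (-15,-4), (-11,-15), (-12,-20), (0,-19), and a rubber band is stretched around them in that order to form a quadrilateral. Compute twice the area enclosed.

164

By the shoelace formula, twice the signed area is |[(-15)·(-15) − (-11)·(-4)] + [(-11)·(-20) − (-12)·(-15)] + [(-12)·(-19) − 0·(-20)] + [0·(-4) − (-15)·(-19)]| = 164, so the area is 82.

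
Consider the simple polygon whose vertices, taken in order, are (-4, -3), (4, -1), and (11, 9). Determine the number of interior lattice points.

31

The shoelace formula gives twice the area as |[(-4)·(-1) − 4·(-3)] + [4·9 − 11·(-1)] + [11·(-3) − (-4)·9]| = 66, so the area is 33.
The number of boundary lattice points is Σ gcd(|Δx|,|Δy|) = gcd(8,2) + gcd(7,10) + gcd(15,12) = 2+1+3 = 6.
By Pick's theorem A = I + B/2 − 1, so I = 33 − 6/2 + 1 = 31.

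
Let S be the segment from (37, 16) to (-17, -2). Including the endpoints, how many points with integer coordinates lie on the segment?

19

The number of lattice points on a segment between lattice points is gcd(|Δx|,|Δy|) + 1 = gcd(54,18) + 1 = 18 + 1 = 19.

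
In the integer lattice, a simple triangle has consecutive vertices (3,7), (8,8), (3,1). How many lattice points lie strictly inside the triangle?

12

The shoelace formula gives twice the area as |(3·8 − 8·7) + (8·1 − 3·8) + (3·7 − 3·1)| = 30, so the area is 15.
The number of boundary lattice points is Σ gcd(|Δx|,|Δy|) = gcd(5,1) + gcd(5,7) + gcd(0,6) = 1+1+6 = 8.
By Pick's theorem A = I + B/2 − 1, so I = 15 − 8/2 + 1 = 12.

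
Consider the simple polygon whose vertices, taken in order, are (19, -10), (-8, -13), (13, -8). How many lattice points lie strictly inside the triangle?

34

The shoelace formula gives twice the area as |(19·(-13) − (-8)·(-10)) + ((-8)·(-8) − 13·(-13)) + (13·(-10) − 19·(-8))| = 72, so the area is 36.
The number of boundary lattice points is Σ gcd(|Δx|,|Δy|) = gcd(27,3) + gcd(21,5) + gcd(6,2) = 3+1+2 = 6.
Pick's theorem gives I = A − B/2 + 1 = 36 − 6/2 + 1 = 34.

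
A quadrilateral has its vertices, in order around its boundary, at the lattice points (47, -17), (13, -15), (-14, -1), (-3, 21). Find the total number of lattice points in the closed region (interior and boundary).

The shoelace formula gives twice the area as |(47·(-15) − 13·(-17)) + (13·(-1) − (-14)·(-15)) + ((-14)·21 − (-3)·(-1)) + ((-3)·(-17) − 47·21)| = 1940, so the area is 970.
Along each edge there are gcd(|Δx|,|Δy|)+1 lattice points, so counting each shared vertex once the boundary has gcd(34,2) + gcd(27,14) + gcd(11,22) + gcd(50,38) = 2+1+11+2 = 16.
Pick's theorem gives I = A − B/2 + 1 = 970 − 16/2 + 1 = 963, so the closed region contains I + B = 963 + 16 = 979 lattice points.

979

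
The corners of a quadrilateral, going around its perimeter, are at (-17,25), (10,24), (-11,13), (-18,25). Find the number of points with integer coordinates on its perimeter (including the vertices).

Summing gcd(|Δx|,|Δy|) over the edges gives the boundary count: gcd(27,1) + gcd(21,11) + gcd(7,12) + gcd(1,0) = 1+1+1+1 = 4.

4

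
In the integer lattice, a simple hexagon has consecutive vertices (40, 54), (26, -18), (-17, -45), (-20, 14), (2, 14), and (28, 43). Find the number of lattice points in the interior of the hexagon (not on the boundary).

2767

By the shoelace formula, twice the signed area is |[40·(-18) − 26·54] + [26·(-45) − (-17)·(-18)] + [(-17)·14 − (-20)·(-45)] + [(-20)·14 − 2·14] + [2·43 − 28·14] + [28·54 − 40·43]| = 5560, so the area is 2780.
The number of boundary lattice points is Σ gcd(|Δx|,|Δy|) = gcd(14,72) + gcd(43,27) + gcd(3,59) + gcd(22,0) + gcd(26,29) + gcd(12,11) = 2+1+1+22+1+1 = 28.
By Pick's theorem A = I + B/2 − 1, so I = 2780 − 28/2 + 1 = 2767.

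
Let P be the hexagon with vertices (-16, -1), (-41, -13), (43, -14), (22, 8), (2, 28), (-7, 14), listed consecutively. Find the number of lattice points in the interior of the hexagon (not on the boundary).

The shoelace formula gives twice the area as |[(-16)·(-13) − (-41)·(-1)] + [(-41)·(-14) − 43·(-13)] + [43·8 − 22·(-14)] + [22·28 − 2·8] + [2·14 − (-7)·28] + [(-7)·(-1) − (-16)·14]| = 3007, so the area is 1503.5.
The number of boundary lattice points is Σ gcd(|Δx|,|Δy|) = gcd(25,12) + gcd(84,1) + gcd(21,22) + gcd(20,20) + gcd(9,14) + gcd(9,15) = 1+1+1+20+1+3 = 27.
Pick's theorem gives I = A − B/2 + 1 = 1503.5 − 27/2 + 1 = 1491.

1491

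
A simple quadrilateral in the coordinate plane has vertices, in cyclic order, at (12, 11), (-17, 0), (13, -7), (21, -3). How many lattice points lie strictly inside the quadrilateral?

338

By the shoelace formula, twice the signed area is |[12·0 − (-17)·11] + [(-17)·(-7) − 13·0] + [13·(-3) − 21·(-7)] + [21·11 − 12·(-3)]| = 681, so the area is 681/2.
Along each edge there are gcd(|Δx|,|Δy|)+1 lattice points, so counting each shared vertex once the boundary has gcd(29,11) + gcd(30,7) + gcd(8,4) + gcd(9,14) = 1+1+4+1 = 7.
Pick's theorem gives I = A − B/2 + 1 = 681/2 − 7/2 + 1 = 338.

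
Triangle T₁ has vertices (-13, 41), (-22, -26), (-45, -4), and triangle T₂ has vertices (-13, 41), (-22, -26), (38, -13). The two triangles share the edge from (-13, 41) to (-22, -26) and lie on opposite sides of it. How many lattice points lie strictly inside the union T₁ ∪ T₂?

The union is the simple quadrilateral with vertices (-13, 41), (-45, -4), (-22, -26), (38, -13) in order.
The shoelace formula gives twice the area as |[(-13)·(-4) − (-45)·41] + [(-45)·(-26) − (-22)·(-4)] + [(-22)·(-13) − 38·(-26)] + [38·41 − (-13)·(-13)]| = 5642, so the area is 2821.
Along each edge there are gcd(|Δx|,|Δy|)+1 lattice points, so counting each shared vertex once the boundary has gcd(32,45) + gcd(23,22) + gcd(60,13) + gcd(51,54) = 1+1+1+3 = 6.
By Pick's theorem I = A − B/2 + 1 = 2821 − 6/2 + 1 = 2819.

2819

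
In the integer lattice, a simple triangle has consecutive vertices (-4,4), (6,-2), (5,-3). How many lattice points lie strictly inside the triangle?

By the shoelace formula, twice the signed area is |((-4)·(-2) − 6·4) + (6·(-3) − 5·(-2)) + (5·4 − (-4)·(-3))| = 16, so the area is 8.
Summing gcd(|Δx|,|Δy|) over the edges gives the boundary count: gcd(10,6) + gcd(1,1) + gcd(9,7) = 2+1+1 = 4.
Pick's theorem gives I = A − B/2 + 1 = 8 − 4/2 + 1 = 7.

7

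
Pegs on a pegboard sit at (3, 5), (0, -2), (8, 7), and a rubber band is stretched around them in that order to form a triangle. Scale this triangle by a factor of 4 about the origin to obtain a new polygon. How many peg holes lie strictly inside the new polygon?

Using the shoelace formula, 2A = |[3·(-2) − 0·5] + [0·7 − 8·(-2)] + [8·5 − 3·7]| = 29, so the area is 14.5.
Summing gcd(|Δx|,|Δy|) over the edges gives the boundary count: gcd(3,7) + gcd(8,9) + gcd(5,2) = 1+1+1 = 3.
Scaling by 4 multiplies the area by 4² = 16 (so the new area is 232) and multiplies the boundary lattice-point count by 4, giving 12.
By Pick's theorem, the interior count of the dilated polygon is 232 − 12/2 + 1 = 227.

227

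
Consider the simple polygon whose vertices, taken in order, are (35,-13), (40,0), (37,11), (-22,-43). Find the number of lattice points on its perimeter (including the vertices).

6

Along each edge there are gcd(|Δx|,|Δy|)+1 lattice points, so counting each shared vertex once the boundary has gcd(5,13) + gcd(3,11) + gcd(59,54) + gcd(57,30) = 1+1+1+3 = 6.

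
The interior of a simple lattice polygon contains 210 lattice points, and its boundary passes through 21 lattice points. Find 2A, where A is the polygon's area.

Pick's theorem states A = I + B/2 − 1, so A = 210 + 21/2 − 1 = 439/2.
Hence 2A = 439.

439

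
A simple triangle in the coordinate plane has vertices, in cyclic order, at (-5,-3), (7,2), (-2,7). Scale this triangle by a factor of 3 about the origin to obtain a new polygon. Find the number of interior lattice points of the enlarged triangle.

469

Using the shoelace formula, 2A = |((-5)·2 − 7·(-3)) + (7·7 − (-2)·2) + ((-2)·(-3) − (-5)·7)| = 105, so the area is 52.5.
Along each edge there are gcd(|Δx|,|Δy|)+1 lattice points, so counting each shared vertex once the boundary has gcd(12,5) + gcd(9,5) + gcd(3,10) = 1+1+1 = 3.
Scaling by 3 multiplies the area by 3² = 9 (so the new area is 472.5) and multiplies the boundary lattice-point count by 3, giving 9.
By Pick's theorem, the interior count of the dilated polygon is 472.5 − 9/2 + 1 = 469.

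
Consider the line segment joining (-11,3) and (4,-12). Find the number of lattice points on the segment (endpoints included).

The number of lattice points on a segment between lattice points is gcd(|Δx|,|Δy|) + 1 = gcd(15,15) + 1 = 15 + 1 = 16.

16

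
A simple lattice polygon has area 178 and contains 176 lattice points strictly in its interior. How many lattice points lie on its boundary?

Pick's theorem gives A = I + B/2 − 1, so B = 2(A − I + 1) = 2(178 − 176 + 1) = 6.

6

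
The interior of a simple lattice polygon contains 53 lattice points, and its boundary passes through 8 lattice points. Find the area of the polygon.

56

By Pick's theorem, A = I + B/2 − 1 = 53 + 8/2 − 1 = 56.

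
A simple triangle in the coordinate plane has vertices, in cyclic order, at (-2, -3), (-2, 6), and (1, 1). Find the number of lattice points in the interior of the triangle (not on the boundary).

9

Using the shoelace formula, 2A = |[(-2)·6 − (-2)·(-3)] + [(-2)·1 − 1·6] + [1·(-3) − (-2)·1]| = 27, so the area is 27/2.
The number of boundary lattice points is Σ gcd(|Δx|,|Δy|) = gcd(0,9) + gcd(3,5) + gcd(3,4) = 9+1+1 = 11.
By Pick's theorem A = I + B/2 − 1, so I = 27/2 − 11/2 + 1 = 9.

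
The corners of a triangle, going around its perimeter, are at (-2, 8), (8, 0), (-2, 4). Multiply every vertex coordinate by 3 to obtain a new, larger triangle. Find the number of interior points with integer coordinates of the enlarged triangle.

By the shoelace formula, twice the signed area is |((-2)·0 − 8·8) + (8·4 − (-2)·0) + ((-2)·8 − (-2)·4)| = 40, so the area is 20.
The number of boundary lattice points is Σ gcd(|Δx|,|Δy|) = gcd(10,8) + gcd(10,4) + gcd(0,4) = 2+2+4 = 8.
Scaling by 3 multiplies the area by 3² = 9 (so the new area is 180) and multiplies the boundary lattice-point count by 3, giving 24.
By Pick's theorem, the interior count of the dilated polygon is 180 − 24/2 + 1 = 169.

169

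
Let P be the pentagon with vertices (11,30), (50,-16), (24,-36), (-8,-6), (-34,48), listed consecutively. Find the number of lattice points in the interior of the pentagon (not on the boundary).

2823

By the shoelace formula, twice the signed area is |[11·(-16) − 50·30] + [50·(-36) − 24·(-16)] + [24·(-6) − (-8)·(-36)] + [(-8)·48 − (-34)·(-6)] + [(-34)·30 − 11·48]| = 5660, so the area is 2830.
Summing gcd(|Δx|,|Δy|) over the edges gives the boundary count: gcd(39,46) + gcd(26,20) + gcd(32,30) + gcd(26,54) + gcd(45,18) = 1+2+2+2+9 = 16.
By Pick's theorem A = I + B/2 − 1, so I = 2830 − 16/2 + 1 = 2823.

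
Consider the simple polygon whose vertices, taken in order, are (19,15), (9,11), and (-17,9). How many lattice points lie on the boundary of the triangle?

The number of boundary lattice points is Σ gcd(|Δx|,|Δy|) = gcd(10,4) + gcd(26,2) + gcd(36,6) = 2+2+6 = 10.

10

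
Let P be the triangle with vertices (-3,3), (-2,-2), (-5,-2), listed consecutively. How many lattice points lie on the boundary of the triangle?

Summing gcd(|Δx|,|Δy|) over the edges gives the boundary count: gcd(1,5) + gcd(3,0) + gcd(2,5) = 1+3+1 = 5.

5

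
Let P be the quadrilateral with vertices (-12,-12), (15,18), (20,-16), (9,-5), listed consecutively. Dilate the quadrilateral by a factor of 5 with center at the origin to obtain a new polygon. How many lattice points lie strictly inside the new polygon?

The shoelace formula gives twice the area as |((-12)·18 − 15·(-12)) + (15·(-16) − 20·18) + (20·(-5) − 9·(-16)) + (9·(-12) − (-12)·(-5))| = 760, so the area is 380.
The number of boundary lattice points is Σ gcd(|Δx|,|Δy|) = gcd(27,30) + gcd(5,34) + gcd(11,11) + gcd(21,7) = 3+1+11+7 = 22.
Scaling by 5 multiplies the area by 5² = 25 (so the new area is 9500) and multiplies the boundary lattice-point count by 5, giving 110.
By Pick's theorem, the interior count of the dilated polygon is 9500 − 110/2 + 1 = 9446.

9446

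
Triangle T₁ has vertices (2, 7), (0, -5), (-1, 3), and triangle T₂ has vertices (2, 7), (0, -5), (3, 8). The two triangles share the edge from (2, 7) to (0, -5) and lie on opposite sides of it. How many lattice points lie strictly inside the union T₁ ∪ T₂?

18

The union is the simple quadrilateral with vertices (2, 7), (-1, 3), (0, -5), (3, 8) in order.
The shoelace formula gives twice the area as |(2·3 − (-1)·7) + ((-1)·(-5) − 0·3) + (0·8 − 3·(-5)) + (3·7 − 2·8)| = 38, so the area is 19.
Summing gcd(|Δx|,|Δy|) over the edges gives the boundary count: gcd(3,4) + gcd(1,8) + gcd(3,13) + gcd(1,1) = 1+1+1+1 = 4.
By Pick's theorem I = A − B/2 + 1 = 19 − 4/2 + 1 = 18.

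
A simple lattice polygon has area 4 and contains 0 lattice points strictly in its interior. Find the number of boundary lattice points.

Pick's theorem gives A = I + B/2 − 1, so B = 2(A − I + 1) = 2(4 − 0 + 1) = 10.

10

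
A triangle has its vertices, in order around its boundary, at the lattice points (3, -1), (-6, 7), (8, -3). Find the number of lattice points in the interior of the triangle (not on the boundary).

10

Using the shoelace formula, 2A = |[3·7 − (-6)·(-1)] + [(-6)·(-3) − 8·7] + [8·(-1) − 3·(-3)]| = 22, so the area is 11.
Along each edge there are gcd(|Δx|,|Δy|)+1 lattice points, so counting each shared vertex once the boundary has gcd(9,8) + gcd(14,10) + gcd(5,2) = 1+2+1 = 4.
By Pick's theorem A = I + B/2 − 1, so I = 11 − 4/2 + 1 = 10.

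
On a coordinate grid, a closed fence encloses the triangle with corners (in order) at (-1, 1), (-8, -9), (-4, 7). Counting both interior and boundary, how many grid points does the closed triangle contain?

41

By the shoelace formula, twice the signed area is |[(-1)·(-9) − (-8)·1] + [(-8)·7 − (-4)·(-9)] + [(-4)·1 − (-1)·7]| = 72, so the area is 36.
The number of boundary lattice points is Σ gcd(|Δx|,|Δy|) = gcd(7,10) + gcd(4,16) + gcd(3,6) = 1+4+3 = 8.
Pick's theorem gives I = A − B/2 + 1 = 36 − 8/2 + 1 = 33, so the closed region contains I + B = 33 + 8 = 41 lattice points.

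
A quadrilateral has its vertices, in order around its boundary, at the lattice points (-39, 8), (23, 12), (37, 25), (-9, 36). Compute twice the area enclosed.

2368

The shoelace formula gives twice the area as |[(-39)·12 − 23·8] + [23·25 − 37·12] + [37·36 − (-9)·25] + [(-9)·8 − (-39)·36]| = 2368, so the area is 1184.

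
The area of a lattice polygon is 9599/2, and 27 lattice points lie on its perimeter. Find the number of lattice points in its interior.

Pick's theorem A = I + B/2 − 1 rearranges to I = A − B/2 + 1 = 9599/2 − 27/2 + 1 = 4787.

4787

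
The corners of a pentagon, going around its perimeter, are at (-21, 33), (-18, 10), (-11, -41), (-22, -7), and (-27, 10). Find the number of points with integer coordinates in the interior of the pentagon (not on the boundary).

The shoelace formula gives twice the area as |[(-21)·10 − (-18)·33] + [(-18)·(-41) − (-11)·10] + [(-11)·(-7) − (-22)·(-41)] + [(-22)·10 − (-27)·(-7)] + [(-27)·33 − (-21)·10]| = 683, so the area is 341.5.
Along each edge there are gcd(|Δx|,|Δy|)+1 lattice points, so counting each shared vertex once the boundary has gcd(3,23) + gcd(7,51) + gcd(11,34) + gcd(5,17) + gcd(6,23) = 1+1+1+1+1 = 5.
By Pick's theorem A = I + B/2 − 1, so I = 341.5 − 5/2 + 1 = 340.

340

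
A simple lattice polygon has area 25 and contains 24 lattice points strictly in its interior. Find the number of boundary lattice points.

4

Pick's theorem gives A = I + B/2 − 1, so B = 2(A − I + 1) = 2(25 − 24 + 1) = 4.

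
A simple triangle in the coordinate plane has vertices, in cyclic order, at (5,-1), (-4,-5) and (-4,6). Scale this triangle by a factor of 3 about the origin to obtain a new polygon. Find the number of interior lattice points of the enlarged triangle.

Using the shoelace formula, 2A = |(5·(-5) − (-4)·(-1)) + ((-4)·6 − (-4)·(-5)) + ((-4)·(-1) − 5·6)| = 99, so the area is 99/2.
The number of boundary lattice points is Σ gcd(|Δx|,|Δy|) = gcd(9,4) + gcd(0,11) + gcd(9,7) = 1+11+1 = 13.
Scaling by 3 multiplies the area by 3² = 9 (so the new area is 891/2) and multiplies the boundary lattice-point count by 3, giving 39.
By Pick's theorem, the interior count of the dilated polygon is 891/2 − 39/2 + 1 = 427.

427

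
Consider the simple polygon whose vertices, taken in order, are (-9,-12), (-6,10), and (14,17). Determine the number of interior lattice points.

The shoelace formula gives twice the area as |[(-9)·10 − (-6)·(-12)] + [(-6)·17 − 14·10] + [14·(-12) − (-9)·17]| = 419, so the area is 419/2.
Along each edge there are gcd(|Δx|,|Δy|)+1 lattice points, so counting each shared vertex once the boundary has gcd(3,22) + gcd(20,7) + gcd(23,29) = 1+1+1 = 3.
Pick's theorem gives I = A − B/2 + 1 = 419/2 − 3/2 + 1 = 209.

209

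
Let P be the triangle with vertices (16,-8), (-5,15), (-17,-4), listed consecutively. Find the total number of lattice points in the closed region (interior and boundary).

340

Using the shoelace formula, 2A = |[16·15 − (-5)·(-8)] + [(-5)·(-4) − (-17)·15] + [(-17)·(-8) − 16·(-4)]| = 675, so the area is 337.5.
The number of boundary lattice points is Σ gcd(|Δx|,|Δy|) = gcd(21,23) + gcd(12,19) + gcd(33,4) = 1+1+1 = 3.
Pick's theorem gives I = A − B/2 + 1 = 337.5 − 3/2 + 1 = 337, so the closed region contains I + B = 337 + 3 = 340 lattice points.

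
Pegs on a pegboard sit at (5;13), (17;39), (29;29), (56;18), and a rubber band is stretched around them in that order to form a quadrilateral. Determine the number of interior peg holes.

562

The shoelace formula gives twice the area as |[5·39 − 17·13] + [17·29 − 29·39] + [29·18 − 56·29] + [56·13 − 5·18]| = 1128, so the area is 564.
Along each edge there are gcd(|Δx|,|Δy|)+1 lattice points, so counting each shared vertex once the boundary has gcd(12,26) + gcd(12,10) + gcd(27,11) + gcd(51,5) = 2+2+1+1 = 6.
Pick's theorem gives I = A − B/2 + 1 = 564 − 6/2 + 1 = 562.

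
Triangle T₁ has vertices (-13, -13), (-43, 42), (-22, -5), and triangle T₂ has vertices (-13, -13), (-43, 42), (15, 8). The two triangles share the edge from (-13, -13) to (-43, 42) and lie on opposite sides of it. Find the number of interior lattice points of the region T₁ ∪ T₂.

1208

The union is the simple quadrilateral with vertices (-13, -13), (-22, -5), (-43, 42), (15, 8) in order.
Using the shoelace formula, 2A = |[(-13)·(-5) − (-22)·(-13)] + [(-22)·42 − (-43)·(-5)] + [(-43)·8 − 15·42] + [15·(-13) − (-13)·8]| = 2425, so the area is 2425/2.
Summing gcd(|Δx|,|Δy|) over the edges gives the boundary count: gcd(9,8) + gcd(21,47) + gcd(58,34) + gcd(28,21) = 1+1+2+7 = 11.
By Pick's theorem I = A − B/2 + 1 = 2425/2 − 11/2 + 1 = 1208.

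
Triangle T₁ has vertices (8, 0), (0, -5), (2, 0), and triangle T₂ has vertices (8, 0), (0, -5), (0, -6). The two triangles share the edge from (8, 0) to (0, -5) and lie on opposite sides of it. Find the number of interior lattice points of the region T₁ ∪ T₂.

The union is the simple quadrilateral with vertices (8, 0), (2, 0), (0, -5), (0, -6) in order.
The shoelace formula gives twice the area as |(8·0 − 2·0) + (2·(-5) − 0·0) + (0·(-6) − 0·(-5)) + (0·0 − 8·(-6))| = 38, so the area is 19.
Along each edge there are gcd(|Δx|,|Δy|)+1 lattice points, so counting each shared vertex once the boundary has gcd(6,0) + gcd(2,5) + gcd(0,1) + gcd(8,6) = 6+1+1+2 = 10.
By Pick's theorem I = A − B/2 + 1 = 19 − 10/2 + 1 = 15.

15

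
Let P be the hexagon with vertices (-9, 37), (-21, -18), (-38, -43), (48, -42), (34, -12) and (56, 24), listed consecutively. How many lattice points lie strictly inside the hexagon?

Using the shoelace formula, 2A = |((-9)·(-18) − (-21)·37) + ((-21)·(-43) − (-38)·(-18)) + ((-38)·(-42) − 48·(-43)) + (48·(-12) − 34·(-42)) + (34·24 − 56·(-12)) + (56·37 − (-9)·24)| = 9446, so the area is 4723.
The number of boundary lattice points is Σ gcd(|Δx|,|Δy|) = gcd(12,55) + gcd(17,25) + gcd(86,1) + gcd(14,30) + gcd(22,36) + gcd(65,13) = 1+1+1+2+2+13 = 20.
By Pick's theorem A = I + B/2 − 1, so I = 4723 − 20/2 + 1 = 4714.

4714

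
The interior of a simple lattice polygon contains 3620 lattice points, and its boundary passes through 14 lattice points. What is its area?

3626

Pick's theorem states A = I + B/2 − 1, so A = 3620 + 14/2 − 1 = 3626.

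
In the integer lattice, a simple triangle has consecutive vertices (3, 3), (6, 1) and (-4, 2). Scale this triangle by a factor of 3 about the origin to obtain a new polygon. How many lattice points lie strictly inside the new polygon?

Using the shoelace formula, 2A = |[3·1 − 6·3] + [6·2 − (-4)·1] + [(-4)·3 − 3·2]| = 17, so the area is 8.5.
Summing gcd(|Δx|,|Δy|) over the edges gives the boundary count: gcd(3,2) + gcd(10,1) + gcd(7,1) = 1+1+1 = 3.
Scaling by 3 multiplies the area by 3² = 9 (so the new area is 76.5) and multiplies the boundary lattice-point count by 3, giving 9.
By Pick's theorem, the interior count of the dilated polygon is 76.5 − 9/2 + 1 = 73.

73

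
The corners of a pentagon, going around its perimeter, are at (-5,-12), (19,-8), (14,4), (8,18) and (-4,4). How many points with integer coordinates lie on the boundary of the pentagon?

Along each edge there are gcd(|Δx|,|Δy|)+1 lattice points, so counting each shared vertex once the boundary has gcd(24,4) + gcd(5,12) + gcd(6,14) + gcd(12,14) + gcd(1,16) = 4+1+2+2+1 = 10.

10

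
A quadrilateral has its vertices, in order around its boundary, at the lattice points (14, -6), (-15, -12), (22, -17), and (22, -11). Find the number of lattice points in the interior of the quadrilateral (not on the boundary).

Using the shoelace formula, 2A = |[14·(-12) − (-15)·(-6)] + [(-15)·(-17) − 22·(-12)] + [22·(-11) − 22·(-17)] + [22·(-6) − 14·(-11)]| = 415, so the area is 415/2.
Along each edge there are gcd(|Δx|,|Δy|)+1 lattice points, so counting each shared vertex once the boundary has gcd(29,6) + gcd(37,5) + gcd(0,6) + gcd(8,5) = 1+1+6+1 = 9.
By Pick's theorem A = I + B/2 − 1, so I = 415/2 − 9/2 + 1 = 204.

204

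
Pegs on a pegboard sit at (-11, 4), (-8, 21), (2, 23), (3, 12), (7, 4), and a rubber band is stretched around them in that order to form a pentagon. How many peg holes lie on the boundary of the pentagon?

26

Along each edge there are gcd(|Δx|,|Δy|)+1 lattice points, so counting each shared vertex once the boundary has gcd(3,17) + gcd(10,2) + gcd(1,11) + gcd(4,8) + gcd(18,0) = 1+2+1+4+18 = 26.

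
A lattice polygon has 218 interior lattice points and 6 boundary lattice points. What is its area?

220

Pick's theorem states A = I + B/2 − 1, so A = 218 + 6/2 − 1 = 220.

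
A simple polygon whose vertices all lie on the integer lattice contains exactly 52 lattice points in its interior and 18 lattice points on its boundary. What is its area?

60

By Pick's theorem, A = I + B/2 − 1 = 52 + 18/2 − 1 = 60.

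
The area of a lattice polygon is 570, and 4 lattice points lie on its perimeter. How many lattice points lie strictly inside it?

From Pick's theorem, I = A − B/2 + 1 = 570 − 4/2 + 1 = 569.

569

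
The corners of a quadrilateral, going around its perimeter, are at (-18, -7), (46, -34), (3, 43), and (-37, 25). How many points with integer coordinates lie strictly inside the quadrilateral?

The shoelace formula gives twice the area as |((-18)·(-34) − 46·(-7)) + (46·43 − 3·(-34)) + (3·25 − (-37)·43) + ((-37)·(-7) − (-18)·25)| = 5389, so the area is 5389/2.
Along each edge there are gcd(|Δx|,|Δy|)+1 lattice points, so counting each shared vertex once the boundary has gcd(64,27) + gcd(43,77) + gcd(40,18) + gcd(19,32) = 1+1+2+1 = 5.
By Pick's theorem A = I + B/2 − 1, so I = 5389/2 − 5/2 + 1 = 2693.

2693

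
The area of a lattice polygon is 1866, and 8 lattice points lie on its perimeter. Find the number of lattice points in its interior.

Pick's theorem A = I + B/2 − 1 rearranges to I = A − B/2 + 1 = 1866 − 8/2 + 1 = 1863.

1863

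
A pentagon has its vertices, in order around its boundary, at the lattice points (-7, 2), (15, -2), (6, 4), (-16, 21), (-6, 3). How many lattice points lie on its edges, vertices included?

9

Along each edge there are gcd(|Δx|,|Δy|)+1 lattice points, so counting each shared vertex once the boundary has gcd(22,4) + gcd(9,6) + gcd(22,17) + gcd(10,18) + gcd(1,1) = 2+3+1+2+1 = 9.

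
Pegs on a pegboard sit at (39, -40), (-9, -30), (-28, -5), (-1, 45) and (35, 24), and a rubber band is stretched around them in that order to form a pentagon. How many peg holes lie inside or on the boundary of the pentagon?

3769

The shoelace formula gives twice the area as |(39·(-30) − (-9)·(-40)) + ((-9)·(-5) − (-28)·(-30)) + ((-28)·45 − (-1)·(-5)) + ((-1)·24 − 35·45) + (35·(-40) − 39·24)| = 7525, so the area is 3762.5.
Summing gcd(|Δx|,|Δy|) over the edges gives the boundary count: gcd(48,10) + gcd(19,25) + gcd(27,50) + gcd(36,21) + gcd(4,64) = 2+1+1+3+4 = 11.
Pick's theorem gives I = A − B/2 + 1 = 3762.5 − 11/2 + 1 = 3758, so the closed region contains I + B = 3758 + 11 = 3769 lattice points.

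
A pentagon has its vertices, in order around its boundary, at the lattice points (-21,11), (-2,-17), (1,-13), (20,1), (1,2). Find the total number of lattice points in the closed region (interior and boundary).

By the shoelace formula, twice the signed area is |[(-21)·(-17) − (-2)·11] + [(-2)·(-13) − 1·(-17)] + [1·1 − 20·(-13)] + [20·2 − 1·1] + [1·11 − (-21)·2]| = 775, so the area is 775/2.
Summing gcd(|Δx|,|Δy|) over the edges gives the boundary count: gcd(19,28) + gcd(3,4) + gcd(19,14) + gcd(19,1) + gcd(22,9) = 1+1+1+1+1 = 5.
Pick's theorem gives I = A − B/2 + 1 = 775/2 − 5/2 + 1 = 386, so the closed region contains I + B = 386 + 5 = 391 lattice points.

391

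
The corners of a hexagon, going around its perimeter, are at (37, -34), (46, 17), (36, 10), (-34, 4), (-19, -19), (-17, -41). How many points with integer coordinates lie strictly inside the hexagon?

2895

The shoelace formula gives twice the area as |[37·17 − 46·(-34)] + [46·10 − 36·17] + [36·4 − (-34)·10] + [(-34)·(-19) − (-19)·4] + [(-19)·(-41) − (-17)·(-19)] + [(-17)·(-34) − 37·(-41)]| = 5798, so the area is 2899.
Along each edge there are gcd(|Δx|,|Δy|)+1 lattice points, so counting each shared vertex once the boundary has gcd(9,51) + gcd(10,7) + gcd(70,6) + gcd(15,23) + gcd(2,22) + gcd(54,7) = 3+1+2+1+2+1 = 10.
Pick's theorem gives I = A − B/2 + 1 = 2899 − 10/2 + 1 = 2895.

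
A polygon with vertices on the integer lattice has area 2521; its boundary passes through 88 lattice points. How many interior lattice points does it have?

Pick's theorem A = I + B/2 − 1 rearranges to I = A − B/2 + 1 = 2521 − 88/2 + 1 = 2478.

2478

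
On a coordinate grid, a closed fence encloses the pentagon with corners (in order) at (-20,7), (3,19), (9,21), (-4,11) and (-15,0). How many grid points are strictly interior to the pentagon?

By the shoelace formula, twice the signed area is |[(-20)·19 − 3·7] + [3·21 − 9·19] + [9·11 − (-4)·21] + [(-4)·0 − (-15)·11] + [(-15)·7 − (-20)·0]| = 266, so the area is 133.
Along each edge there are gcd(|Δx|,|Δy|)+1 lattice points, so counting each shared vertex once the boundary has gcd(23,12) + gcd(6,2) + gcd(13,10) + gcd(11,11) + gcd(5,7) = 1+2+1+11+1 = 16.
Pick's theorem gives I = A − B/2 + 1 = 133 − 16/2 + 1 = 126.

126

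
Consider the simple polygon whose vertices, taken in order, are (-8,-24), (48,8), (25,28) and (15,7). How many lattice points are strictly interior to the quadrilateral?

837

Using the shoelace formula, 2A = |((-8)·8 − 48·(-24)) + (48·28 − 25·8) + (25·7 − 15·28) + (15·(-24) − (-8)·7)| = 1683, so the area is 1683/2.
The number of boundary lattice points is Σ gcd(|Δx|,|Δy|) = gcd(56,32) + gcd(23,20) + gcd(10,21) + gcd(23,31) = 8+1+1+1 = 11.
By Pick's theorem A = I + B/2 − 1, so I = 1683/2 − 11/2 + 1 = 837.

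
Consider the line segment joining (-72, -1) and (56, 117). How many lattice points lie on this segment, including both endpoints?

3

The number of lattice points on a segment between lattice points is gcd(|Δx|,|Δy|) + 1 = gcd(128,118) + 1 = 2 + 1 = 3.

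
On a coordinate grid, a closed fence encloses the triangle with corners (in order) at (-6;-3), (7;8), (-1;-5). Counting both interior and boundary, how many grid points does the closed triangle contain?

43

By the shoelace formula, twice the signed area is |((-6)·8 − 7·(-3)) + (7·(-5) − (-1)·8) + ((-1)·(-3) − (-6)·(-5))| = 81, so the area is 40.5.
Summing gcd(|Δx|,|Δy|) over the edges gives the boundary count: gcd(13,11) + gcd(8,13) + gcd(5,2) = 1+1+1 = 3.
Pick's theorem gives I = A − B/2 + 1 = 40.5 − 3/2 + 1 = 40, so the closed region contains I + B = 40 + 3 = 43 lattice points.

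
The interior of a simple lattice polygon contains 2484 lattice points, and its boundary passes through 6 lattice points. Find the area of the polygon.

By Pick's theorem, A = I + B/2 − 1 = 2484 + 6/2 − 1 = 2486.

2486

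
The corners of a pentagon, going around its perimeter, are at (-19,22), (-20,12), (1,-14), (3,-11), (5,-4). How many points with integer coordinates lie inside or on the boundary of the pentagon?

298

The shoelace formula gives twice the area as |[(-19)·12 − (-20)·22] + [(-20)·(-14) − 1·12] + [1·(-11) − 3·(-14)] + [3·(-4) − 5·(-11)] + [5·22 − (-19)·(-4)]| = 588, so the area is 294.
Summing gcd(|Δx|,|Δy|) over the edges gives the boundary count: gcd(1,10) + gcd(21,26) + gcd(2,3) + gcd(2,7) + gcd(24,26) = 1+1+1+1+2 = 6.
Pick's theorem gives I = A − B/2 + 1 = 294 − 6/2 + 1 = 292, so the closed region contains I + B = 292 + 6 = 298 lattice points.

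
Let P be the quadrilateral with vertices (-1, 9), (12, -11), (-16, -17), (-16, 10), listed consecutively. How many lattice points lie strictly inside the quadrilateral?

507

The shoelace formula gives twice the area as |[(-1)·(-11) − 12·9] + [12·(-17) − (-16)·(-11)] + [(-16)·10 − (-16)·(-17)] + [(-16)·9 − (-1)·10]| = 1043, so the area is 521.5.
The number of boundary lattice points is Σ gcd(|Δx|,|Δy|) = gcd(13,20) + gcd(28,6) + gcd(0,27) + gcd(15,1) = 1+2+27+1 = 31.
By Pick's theorem A = I + B/2 − 1, so I = 521.5 − 31/2 + 1 = 507.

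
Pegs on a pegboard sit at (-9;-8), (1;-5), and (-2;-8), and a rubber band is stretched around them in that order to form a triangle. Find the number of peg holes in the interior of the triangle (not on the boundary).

6

By the shoelace formula, twice the signed area is |[(-9)·(-5) − 1·(-8)] + [1·(-8) − (-2)·(-5)] + [(-2)·(-8) − (-9)·(-8)]| = 21, so the area is 21/2.
Along each edge there are gcd(|Δx|,|Δy|)+1 lattice points, so counting each shared vertex once the boundary has gcd(10,3) + gcd(3,3) + gcd(7,0) = 1+3+7 = 11.
Pick's theorem gives I = A − B/2 + 1 = 21/2 − 11/2 + 1 = 6.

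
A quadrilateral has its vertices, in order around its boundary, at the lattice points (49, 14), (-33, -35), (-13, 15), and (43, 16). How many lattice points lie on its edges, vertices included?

14

Along each edge there are gcd(|Δx|,|Δy|)+1 lattice points, so counting each shared vertex once the boundary has gcd(82,49) + gcd(20,50) + gcd(56,1) + gcd(6,2) = 1+10+1+2 = 14.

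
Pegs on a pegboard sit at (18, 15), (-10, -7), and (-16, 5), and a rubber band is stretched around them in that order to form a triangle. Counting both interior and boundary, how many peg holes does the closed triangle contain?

Using the shoelace formula, 2A = |(18·(-7) − (-10)·15) + ((-10)·5 − (-16)·(-7)) + ((-16)·15 − 18·5)| = 468, so the area is 234.
The number of boundary lattice points is Σ gcd(|Δx|,|Δy|) = gcd(28,22) + gcd(6,12) + gcd(34,10) = 2+6+2 = 10.
Pick's theorem gives I = A − B/2 + 1 = 234 − 10/2 + 1 = 230, so the closed region contains I + B = 230 + 10 = 240 lattice points.

240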